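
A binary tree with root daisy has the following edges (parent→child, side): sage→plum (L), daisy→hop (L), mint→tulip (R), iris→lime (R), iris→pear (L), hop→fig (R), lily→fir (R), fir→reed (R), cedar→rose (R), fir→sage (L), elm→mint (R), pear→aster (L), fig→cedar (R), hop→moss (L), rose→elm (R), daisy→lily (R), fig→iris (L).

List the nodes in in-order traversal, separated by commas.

In-order visits the left subtree, then the node, then the right subtree.
At daisy: go left to hop.
  At hop: go left to moss.
    moss is a leaf — visit moss.
  Visit hop.
  At hop: go right to fig.
    At fig: go left to iris.
      At iris: go left to pear.
        At pear: go left to aster.
          aster is a leaf — visit aster.
        Visit pear.
        At pear: no right child.
      Visit iris.
      At iris: go right to lime.
        lime is a leaf — visit lime.
    Visit fig.
    At fig: go right to cedar.
      At cedar: no left child.
      Visit cedar.
      At cedar: go right to rose.
        At rose: no left child.
        Visit rose.
        At rose: go right to elm.
          At elm: no left child.
          Visit elm.
          At elm: go right to mint.
            At mint: no left child.
            Visit mint.
            At mint: go right to tulip.
              tulip is a leaf — visit tulip.
Visit daisy.
At daisy: go right to lily.
  At lily: no left child.
  Visit lily.
  At lily: go right to fir.
    At fir: go left to sage.
      At sage: go left to plum.
        plum is a leaf — visit plum.
      Visit sage.
      At sage: no right child.
    Visit fir.
    At fir: go right to reed.
      reed is a leaf — visit reed.

moss, hop, aster, pear, iris, lime, fig, cedar, rose, elm, mint, tulip, daisy, lily, plum, sage, fir, reed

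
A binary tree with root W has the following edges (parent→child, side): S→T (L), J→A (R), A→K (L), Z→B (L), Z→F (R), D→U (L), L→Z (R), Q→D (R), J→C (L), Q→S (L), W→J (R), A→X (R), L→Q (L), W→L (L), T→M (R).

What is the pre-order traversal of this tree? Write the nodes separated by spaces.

W L Q S T M D U Z B F J C A K X

Pre-order visits the node, then its left subtree, then its right subtree.
Visit W.
At W: go left to L.
  Visit L.
  At L: go left to Q.
    Visit Q.
    At Q: go left to S.
      Visit S.
      At S: go left to T.
        Visit T.
        At T: no left child.
        At T: go right to M.
          M is a leaf — visit M.
      At S: no right child.
    At Q: go right to D.
      Visit D.
      At D: go left to U.
        U is a leaf — visit U.
      At D: no right child.
  At L: go right to Z.
    Visit Z.
    At Z: go left to B.
      B is a leaf — visit B.
    At Z: go right to F.
      F is a leaf — visit F.
At W: go right to J.
  Visit J.
  At J: go left to C.
    C is a leaf — visit C.
  At J: go right to A.
    Visit A.
    At A: go left to K.
      K is a leaf — visit K.
    At A: go right to X.
      X is a leaf — visit X.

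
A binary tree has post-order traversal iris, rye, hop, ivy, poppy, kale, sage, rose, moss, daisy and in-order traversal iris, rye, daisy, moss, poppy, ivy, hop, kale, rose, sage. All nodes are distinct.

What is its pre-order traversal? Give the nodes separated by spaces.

daisy rye iris moss rose kale poppy ivy hop sage

The last element of post-order is the root; it splits in-order into left and right subtrees.
Root daisy: left subtree has 2 nodes {iris, rye}, right has 7 {moss, poppy, ivy, hop, kale, rose, sage}.
  Root rye: left subtree has 1 node {iris}, right has 0 { }.
  Root moss: left subtree has 0 nodes { }, right has 6 {poppy, ivy, hop, kale, rose, sage}.
    Root rose: left subtree has 4 nodes {poppy, ivy, hop, kale}, right has 1 {sage}.
      Root kale: left subtree has 3 nodes {poppy, ivy, hop}, right has 0 { }.
        Root poppy: left subtree has 0 nodes { }, right has 2 {ivy, hop}.
          Root ivy: left subtree has 0 nodes { }, right has 1 {hop}.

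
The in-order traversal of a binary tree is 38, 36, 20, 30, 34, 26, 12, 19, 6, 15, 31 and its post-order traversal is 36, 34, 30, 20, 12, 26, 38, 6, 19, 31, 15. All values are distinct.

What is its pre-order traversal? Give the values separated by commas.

15, 19, 38, 26, 20, 36, 30, 34, 12, 6, 31

The last element of post-order is the root; it splits in-order into left and right subtrees.
Root 15: left subtree has 9 nodes {38, 36, 20, 30, 34, 26, 12, 19, 6}, right has 1 {31}.
  Root 19: left subtree has 7 nodes {38, 36, 20, 30, 34, 26, 12}, right has 1 {6}.
    Root 38: left subtree has 0 nodes { }, right has 6 {36, 20, 30, 34, 26, 12}.
      Root 26: left subtree has 4 nodes {36, 20, 30, 34}, right has 1 {12}.
        Root 20: left subtree has 1 node {36}, right has 2 {30, 34}.
          Root 30: left subtree has 0 nodes { }, right has 1 {34}.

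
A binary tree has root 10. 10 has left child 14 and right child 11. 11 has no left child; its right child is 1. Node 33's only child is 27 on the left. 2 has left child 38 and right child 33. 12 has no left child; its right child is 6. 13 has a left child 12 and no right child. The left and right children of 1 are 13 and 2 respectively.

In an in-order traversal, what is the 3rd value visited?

11

In-order visits the left subtree, then the node, then the right subtree.
At 10: go left to 14.
  14 is a leaf — visit 14.
Visit 10.
At 10: go right to 11.
  At 11: no left child.
  Visit 11.
  At 11: go right to 1.
    At 1: go left to 13.
      At 13: go left to 12.
        At 12: no left child.
        Visit 12.
        At 12: go right to 6.
          6 is a leaf — visit 6.
      Visit 13.
      At 13: no right child.
    Visit 1.
    At 1: go right to 2.
      At 2: go left to 38.
        38 is a leaf — visit 38.
      Visit 2.
      At 2: go right to 33.
        At 33: go left to 27.
          27 is a leaf — visit 27.
        Visit 33.
        At 33: no right child.
Full in-order sequence: 14, 10, 11, 12, 6, 13, 1, 38, 2, 27, 33.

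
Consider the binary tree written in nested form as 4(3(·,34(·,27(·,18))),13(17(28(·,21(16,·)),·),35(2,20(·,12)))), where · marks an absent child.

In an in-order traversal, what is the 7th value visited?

In-order visits the left subtree, then the node, then the right subtree.
At 4: go left to 3.
  At 3: no left child.
  Visit 3.
  At 3: go right to 34.
    At 34: no left child.
    Visit 34.
    At 34: go right to 27.
      At 27: no left child.
      Visit 27.
      At 27: go right to 18.
        18 is a leaf — visit 18.
Visit 4.
At 4: go right to 13.
  At 13: go left to 17.
    At 17: go left to 28.
      At 28: no left child.
      Visit 28.
      At 28: go right to 21.
        At 21: go left to 16.
          16 is a leaf — visit 16.
        Visit 21.
        At 21: no right child.
    Visit 17.
    At 17: no right child.
  Visit 13.
  At 13: go right to 35.
    At 35: go left to 2.
      2 is a leaf — visit 2.
    Visit 35.
    At 35: go right to 20.
      At 20: no left child.
      Visit 20.
      At 20: go right to 12.
        12 is a leaf — visit 12.
Full in-order sequence: 3, 34, 27, 18, 4, 28, 16, 21, 17, 13, 2, 35, 20, 12.

16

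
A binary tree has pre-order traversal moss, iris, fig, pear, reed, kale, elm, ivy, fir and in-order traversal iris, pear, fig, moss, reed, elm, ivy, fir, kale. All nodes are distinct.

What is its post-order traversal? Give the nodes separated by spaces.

pear fig iris fir ivy elm kale reed moss

The first element of pre-order is the root; it splits in-order into left and right subtrees.
Root moss: left subtree has 3 nodes {iris, pear, fig}, right has 5 {reed, elm, ivy, fir, kale}.
  Root iris: left subtree has 0 nodes { }, right has 2 {pear, fig}.
    Root fig: left subtree has 1 node {pear}, right has 0 { }.
  Root reed: left subtree has 0 nodes { }, right has 4 {elm, ivy, fir, kale}.
    Root kale: left subtree has 3 nodes {elm, ivy, fir}, right has 0 { }.
      Root elm: left subtree has 0 nodes { }, right has 2 {ivy, fir}.
        Root ivy: left subtree has 0 nodes { }, right has 1 {fir}.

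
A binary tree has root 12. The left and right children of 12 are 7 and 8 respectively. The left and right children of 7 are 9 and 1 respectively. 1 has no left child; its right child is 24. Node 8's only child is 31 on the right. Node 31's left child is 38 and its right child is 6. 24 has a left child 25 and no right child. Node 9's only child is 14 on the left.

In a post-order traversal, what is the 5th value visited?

1

Post-order visits the left subtree, then the right subtree, then the node.
At 12: go left to 7.
  At 7: go left to 9.
    At 9: go left to 14.
      14 is a leaf — visit 14.
    At 9: no right child.
    Visit 9.
  At 7: go right to 1.
    At 1: no left child.
    At 1: go right to 24.
      At 24: go left to 25.
        25 is a leaf — visit 25.
      At 24: no right child.
      Visit 24.
    Visit 1.
  Visit 7.
At 12: go right to 8.
  At 8: no left child.
  At 8: go right to 31.
    At 31: go left to 38.
      38 is a leaf — visit 38.
    At 31: go right to 6.
      6 is a leaf — visit 6.
    Visit 31.
  Visit 8.
Visit 12.
Full post-order sequence: 14, 9, 25, 24, 1, 7, 38, 6, 31, 8, 12.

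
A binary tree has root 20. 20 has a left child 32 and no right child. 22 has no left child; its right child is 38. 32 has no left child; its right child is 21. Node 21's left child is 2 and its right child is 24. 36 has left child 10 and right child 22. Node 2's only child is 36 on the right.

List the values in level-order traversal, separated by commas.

20, 32, 21, 2, 24, 36, 10, 22, 38

Level-order visits nodes level by level from the root, left to right within each level.
Level 0: 20
Level 1: 32
Level 2: 21
Level 3: 2, 24
Level 4: 36
Level 5: 10, 22
Level 6: 38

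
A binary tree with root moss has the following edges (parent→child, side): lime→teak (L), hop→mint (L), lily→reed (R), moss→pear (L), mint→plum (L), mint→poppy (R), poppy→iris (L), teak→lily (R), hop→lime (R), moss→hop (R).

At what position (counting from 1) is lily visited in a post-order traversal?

Post-order visits the left subtree, then the right subtree, then the node.
At moss: go left to pear.
  pear is a leaf — visit pear.
At moss: go right to hop.
  At hop: go left to mint.
    At mint: go left to plum.
      plum is a leaf — visit plum.
    At mint: go right to poppy.
      At poppy: go left to iris.
        iris is a leaf — visit iris.
      At poppy: no right child.
      Visit poppy.
    Visit mint.
  At hop: go right to lime.
    At lime: go left to teak.
      At teak: no left child.
      At teak: go right to lily.
        At lily: no left child.
        At lily: go right to reed.
          reed is a leaf — visit reed.
        Visit lily.
      Visit teak.
    At lime: no right child.
    Visit lime.
  Visit hop.
Visit moss.
Full post-order sequence: pear, plum, iris, poppy, mint, reed, lily, teak, lime, hop, moss.

7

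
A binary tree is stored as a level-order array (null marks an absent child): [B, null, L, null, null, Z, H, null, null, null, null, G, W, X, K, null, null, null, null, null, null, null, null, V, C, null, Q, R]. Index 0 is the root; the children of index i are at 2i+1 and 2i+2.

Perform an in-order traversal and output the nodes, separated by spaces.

In-order visits the left subtree, then the node, then the right subtree.
At B: no left child.
Visit B.
At B: go right to L.
  At L: go left to Z.
    At Z: go left to G.
      At G: go left to V.
        V is a leaf — visit V.
      Visit G.
      At G: go right to C.
        C is a leaf — visit C.
    Visit Z.
    At Z: go right to W.
      At W: no left child.
      Visit W.
      At W: go right to Q.
        Q is a leaf — visit Q.
  Visit L.
  At L: go right to H.
    At H: go left to X.
      At X: go left to R.
        R is a leaf — visit R.
      Visit X.
      At X: no right child.
    Visit H.
    At H: go right to K.
      K is a leaf — visit K.

B V G C Z W Q L R X H K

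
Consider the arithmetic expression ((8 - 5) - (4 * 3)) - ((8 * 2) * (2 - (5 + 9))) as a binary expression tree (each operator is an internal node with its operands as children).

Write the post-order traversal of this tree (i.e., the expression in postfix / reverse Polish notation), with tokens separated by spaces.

Post-order on an expression tree gives postfix notation: for each operator, emit left operand, right operand, then the operator.

8 5 - 4 3 * - 8 2 * 2 5 9 + - * -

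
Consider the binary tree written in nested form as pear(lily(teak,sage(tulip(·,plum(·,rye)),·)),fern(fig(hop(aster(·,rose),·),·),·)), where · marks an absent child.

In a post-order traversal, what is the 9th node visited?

Post-order visits the left subtree, then the right subtree, then the node.
At pear: go left to lily.
  At lily: go left to teak.
    teak is a leaf — visit teak.
  At lily: go right to sage.
    At sage: go left to tulip.
      At tulip: no left child.
      At tulip: go right to plum.
        At plum: no left child.
        At plum: go right to rye.
          rye is a leaf — visit rye.
        Visit plum.
      Visit tulip.
    At sage: no right child.
    Visit sage.
  Visit lily.
At pear: go right to fern.
  At fern: go left to fig.
    At fig: go left to hop.
      At hop: go left to aster.
        At aster: no left child.
        At aster: go right to rose.
          rose is a leaf — visit rose.
        Visit aster.
      At hop: no right child.
      Visit hop.
    At fig: no right child.
    Visit fig.
  At fern: no right child.
  Visit fern.
Visit pear.
Full post-order sequence: teak, rye, plum, tulip, sage, lily, rose, aster, hop, fig, fern, pear.

hop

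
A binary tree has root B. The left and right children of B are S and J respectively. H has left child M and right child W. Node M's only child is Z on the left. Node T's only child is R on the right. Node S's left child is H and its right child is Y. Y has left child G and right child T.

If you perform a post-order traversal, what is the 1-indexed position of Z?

1

Post-order visits the left subtree, then the right subtree, then the node.
At B: go left to S.
  At S: go left to H.
    At H: go left to M.
      At M: go left to Z.
        Z is a leaf — visit Z.
      At M: no right child.
      Visit M.
    At H: go right to W.
      W is a leaf — visit W.
    Visit H.
  At S: go right to Y.
    At Y: go left to G.
      G is a leaf — visit G.
    At Y: go right to T.
      At T: no left child.
      At T: go right to R.
        R is a leaf — visit R.
      Visit T.
    Visit Y.
  Visit S.
At B: go right to J.
  J is a leaf — visit J.
Visit B.
Full post-order sequence: Z, M, W, H, G, R, T, Y, S, J, B.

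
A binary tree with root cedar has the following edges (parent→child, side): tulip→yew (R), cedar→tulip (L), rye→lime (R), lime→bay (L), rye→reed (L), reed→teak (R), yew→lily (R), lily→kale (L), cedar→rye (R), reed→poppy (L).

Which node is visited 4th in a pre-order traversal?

lily

Pre-order visits the node, then its left subtree, then its right subtree.
Visit cedar.
At cedar: go left to tulip.
  Visit tulip.
  At tulip: no left child.
  At tulip: go right to yew.
    Visit yew.
    At yew: no left child.
    At yew: go right to lily.
      Visit lily.
      At lily: go left to kale.
        kale is a leaf — visit kale.
      At lily: no right child.
At cedar: go right to rye.
  Visit rye.
  At rye: go left to reed.
    Visit reed.
    At reed: go left to poppy.
      poppy is a leaf — visit poppy.
    At reed: go right to teak.
      teak is a leaf — visit teak.
  At rye: go right to lime.
    Visit lime.
    At lime: go left to bay.
      bay is a leaf — visit bay.
    At lime: no right child.
Full pre-order sequence: cedar, tulip, yew, lily, kale, rye, reed, poppy, teak, lime, bay.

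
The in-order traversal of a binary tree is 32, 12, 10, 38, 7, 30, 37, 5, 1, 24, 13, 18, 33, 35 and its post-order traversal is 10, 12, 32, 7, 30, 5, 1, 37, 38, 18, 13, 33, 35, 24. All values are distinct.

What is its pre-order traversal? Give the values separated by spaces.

24 38 32 12 10 37 30 7 1 5 35 33 13 18

The last element of post-order is the root; it splits in-order into left and right subtrees.
Root 24: left subtree has 9 nodes {32, 12, 10, 38, 7, 30, 37, 5, 1}, right has 4 {13, 18, 33, 35}.
  Root 38: left subtree has 3 nodes {32, 12, 10}, right has 5 {7, 30, 37, 5, 1}.
    Root 32: left subtree has 0 nodes { }, right has 2 {12, 10}.
      Root 12: left subtree has 0 nodes { }, right has 1 {10}.
    Root 37: left subtree has 2 nodes {7, 30}, right has 2 {5, 1}.
      Root 30: left subtree has 1 node {7}, right has 0 { }.
      Root 1: left subtree has 1 node {5}, right has 0 { }.
  Root 35: left subtree has 3 nodes {13, 18, 33}, right has 0 { }.
    Root 33: left subtree has 2 nodes {13, 18}, right has 0 { }.
      Root 13: left subtree has 0 nodes { }, right has 1 {18}.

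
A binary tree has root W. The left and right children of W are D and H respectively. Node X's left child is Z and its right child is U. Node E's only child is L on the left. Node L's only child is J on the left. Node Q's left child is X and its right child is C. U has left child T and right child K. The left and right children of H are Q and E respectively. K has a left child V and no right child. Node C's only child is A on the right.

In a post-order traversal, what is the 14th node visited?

H

Post-order visits the left subtree, then the right subtree, then the node.
At W: go left to D.
  D is a leaf — visit D.
At W: go right to H.
  At H: go left to Q.
    At Q: go left to X.
      At X: go left to Z.
        Z is a leaf — visit Z.
      At X: go right to U.
        At U: go left to T.
          T is a leaf — visit T.
        At U: go right to K.
          At K: go left to V.
            V is a leaf — visit V.
          At K: no right child.
          Visit K.
        Visit U.
      Visit X.
    At Q: go right to C.
      At C: no left child.
      At C: go right to A.
        A is a leaf — visit A.
      Visit C.
    Visit Q.
  At H: go right to E.
    At E: go left to L.
      At L: go left to J.
        J is a leaf — visit J.
      At L: no right child.
      Visit L.
    At E: no right child.
    Visit E.
  Visit H.
Visit W.
Full post-order sequence: D, Z, T, V, K, U, X, A, C, Q, J, L, E, H, W.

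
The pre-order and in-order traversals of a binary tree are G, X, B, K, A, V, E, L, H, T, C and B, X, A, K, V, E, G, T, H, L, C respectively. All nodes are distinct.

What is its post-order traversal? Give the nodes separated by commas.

The first element of pre-order is the root; it splits in-order into left and right subtrees.
Root G: left subtree has 6 nodes {B, X, A, K, V, E}, right has 4 {T, H, L, C}.
  Root X: left subtree has 1 node {B}, right has 4 {A, K, V, E}.
    Root K: left subtree has 1 node {A}, right has 2 {V, E}.
      Root V: left subtree has 0 nodes { }, right has 1 {E}.
  Root L: left subtree has 2 nodes {T, H}, right has 1 {C}.
    Root H: left subtree has 1 node {T}, right has 0 { }.

B, A, E, V, K, X, T, H, C, L, G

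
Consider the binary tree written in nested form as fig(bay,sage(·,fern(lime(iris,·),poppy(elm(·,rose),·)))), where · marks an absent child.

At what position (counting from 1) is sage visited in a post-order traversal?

Post-order visits the left subtree, then the right subtree, then the node.
At fig: go left to bay.
  bay is a leaf — visit bay.
At fig: go right to sage.
  At sage: no left child.
  At sage: go right to fern.
    At fern: go left to lime.
      At lime: go left to iris.
        iris is a leaf — visit iris.
      At lime: no right child.
      Visit lime.
    At fern: go right to poppy.
      At poppy: go left to elm.
        At elm: no left child.
        At elm: go right to rose.
          rose is a leaf — visit rose.
        Visit elm.
      At poppy: no right child.
      Visit poppy.
    Visit fern.
  Visit sage.
Visit fig.
Full post-order sequence: bay, iris, lime, rose, elm, poppy, fern, sage, fig.

8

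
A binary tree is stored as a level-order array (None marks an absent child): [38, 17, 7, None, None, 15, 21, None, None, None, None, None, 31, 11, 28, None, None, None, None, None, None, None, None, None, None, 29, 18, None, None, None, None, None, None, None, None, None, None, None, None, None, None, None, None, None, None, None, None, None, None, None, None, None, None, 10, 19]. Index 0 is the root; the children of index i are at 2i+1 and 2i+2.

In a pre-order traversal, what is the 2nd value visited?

Pre-order visits the node, then its left subtree, then its right subtree.
Visit 38.
At 38: go left to 17.
  17 is a leaf — visit 17.
At 38: go right to 7.
  Visit 7.
  At 7: go left to 15.
    Visit 15.
    At 15: no left child.
    At 15: go right to 31.
      Visit 31.
      At 31: go left to 29.
        29 is a leaf — visit 29.
      At 31: go right to 18.
        Visit 18.
        At 18: go left to 10.
          10 is a leaf — visit 10.
        At 18: go right to 19.
          19 is a leaf — visit 19.
  At 7: go right to 21.
    Visit 21.
    At 21: go left to 11.
      11 is a leaf — visit 11.
    At 21: go right to 28.
      28 is a leaf — visit 28.
Full pre-order sequence: 38, 17, 7, 15, 31, 29, 18, 10, 19, 21, 11, 28.

17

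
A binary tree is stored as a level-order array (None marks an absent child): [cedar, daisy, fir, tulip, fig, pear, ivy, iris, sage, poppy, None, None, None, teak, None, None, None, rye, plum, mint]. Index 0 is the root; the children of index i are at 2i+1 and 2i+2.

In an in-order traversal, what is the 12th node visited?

fir

In-order visits the left subtree, then the node, then the right subtree.
At cedar: go left to daisy.
  At daisy: go left to tulip.
    At tulip: go left to iris.
      iris is a leaf — visit iris.
    Visit tulip.
    At tulip: go right to sage.
      At sage: go left to rye.
        rye is a leaf — visit rye.
      Visit sage.
      At sage: go right to plum.
        plum is a leaf — visit plum.
  Visit daisy.
  At daisy: go right to fig.
    At fig: go left to poppy.
      At poppy: go left to mint.
        mint is a leaf — visit mint.
      Visit poppy.
      At poppy: no right child.
    Visit fig.
    At fig: no right child.
Visit cedar.
At cedar: go right to fir.
  At fir: go left to pear.
    pear is a leaf — visit pear.
  Visit fir.
  At fir: go right to ivy.
    At ivy: go left to teak.
      teak is a leaf — visit teak.
    Visit ivy.
    At ivy: no right child.
Full in-order sequence: iris, tulip, rye, sage, plum, daisy, mint, poppy, fig, cedar, pear, fir, teak, ivy.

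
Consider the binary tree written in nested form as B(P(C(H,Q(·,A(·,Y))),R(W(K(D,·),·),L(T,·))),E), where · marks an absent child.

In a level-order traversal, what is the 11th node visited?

K

Level-order visits nodes level by level from the root, left to right within each level.
Level 0: B
Level 1: P, E
Level 2: C, R
Level 3: H, Q, W, L
Level 4: A, K, T
Level 5: Y, D
Full level-order sequence: B, P, E, C, R, H, Q, W, L, A, K, T, Y, D.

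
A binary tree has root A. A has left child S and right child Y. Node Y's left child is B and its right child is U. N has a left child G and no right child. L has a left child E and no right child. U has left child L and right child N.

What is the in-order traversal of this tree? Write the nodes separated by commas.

In-order visits the left subtree, then the node, then the right subtree.
At A: go left to S.
  S is a leaf — visit S.
Visit A.
At A: go right to Y.
  At Y: go left to B.
    B is a leaf — visit B.
  Visit Y.
  At Y: go right to U.
    At U: go left to L.
      At L: go left to E.
        E is a leaf — visit E.
      Visit L.
      At L: no right child.
    Visit U.
    At U: go right to N.
      At N: go left to G.
        G is a leaf — visit G.
      Visit N.
      At N: no right child.

S, A, B, Y, E, L, U, G, N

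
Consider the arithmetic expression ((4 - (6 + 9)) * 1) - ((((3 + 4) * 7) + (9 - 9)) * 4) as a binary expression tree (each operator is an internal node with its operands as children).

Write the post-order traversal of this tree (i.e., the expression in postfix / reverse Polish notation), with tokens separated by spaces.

4 6 9 + - 1 * 3 4 + 7 * 9 9 - + 4 * -

Post-order on an expression tree gives postfix notation: for each operator, emit left operand, right operand, then the operator.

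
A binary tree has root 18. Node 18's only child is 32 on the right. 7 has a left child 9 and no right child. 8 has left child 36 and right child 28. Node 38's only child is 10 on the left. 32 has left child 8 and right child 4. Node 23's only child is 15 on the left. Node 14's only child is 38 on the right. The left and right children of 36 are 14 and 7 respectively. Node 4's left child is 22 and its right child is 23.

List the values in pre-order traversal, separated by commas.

Pre-order visits the node, then its left subtree, then its right subtree.
Visit 18.
At 18: no left child.
At 18: go right to 32.
  Visit 32.
  At 32: go left to 8.
    Visit 8.
    At 8: go left to 36.
      Visit 36.
      At 36: go left to 14.
        Visit 14.
        At 14: no left child.
        At 14: go right to 38.
          Visit 38.
          At 38: go left to 10.
            10 is a leaf — visit 10.
          At 38: no right child.
      At 36: go right to 7.
        Visit 7.
        At 7: go left to 9.
          9 is a leaf — visit 9.
        At 7: no right child.
    At 8: go right to 28.
      28 is a leaf — visit 28.
  At 32: go right to 4.
    Visit 4.
    At 4: go left to 22.
      22 is a leaf — visit 22.
    At 4: go right to 23.
      Visit 23.
      At 23: go left to 15.
        15 is a leaf — visit 15.
      At 23: no right child.

18, 32, 8, 36, 14, 38, 10, 7, 9, 28, 4, 22, 23, 15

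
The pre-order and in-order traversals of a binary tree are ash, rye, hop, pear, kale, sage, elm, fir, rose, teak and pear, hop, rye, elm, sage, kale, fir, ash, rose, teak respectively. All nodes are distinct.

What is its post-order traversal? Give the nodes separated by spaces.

The first element of pre-order is the root; it splits in-order into left and right subtrees.
Root ash: left subtree has 7 nodes {pear, hop, rye, elm, sage, kale, fir}, right has 2 {rose, teak}.
  Root rye: left subtree has 2 nodes {pear, hop}, right has 4 {elm, sage, kale, fir}.
    Root hop: left subtree has 1 node {pear}, right has 0 { }.
    Root kale: left subtree has 2 nodes {elm, sage}, right has 1 {fir}.
      Root sage: left subtree has 1 node {elm}, right has 0 { }.
  Root rose: left subtree has 0 nodes { }, right has 1 {teak}.

pear hop elm sage fir kale rye teak rose ash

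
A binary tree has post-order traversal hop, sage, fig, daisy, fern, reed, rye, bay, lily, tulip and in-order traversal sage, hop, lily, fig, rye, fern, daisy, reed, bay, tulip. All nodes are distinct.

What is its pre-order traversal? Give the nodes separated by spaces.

The last element of post-order is the root; it splits in-order into left and right subtrees.
Root tulip: left subtree has 9 nodes {sage, hop, lily, fig, rye, fern, daisy, reed, bay}, right has 0 { }.
  Root lily: left subtree has 2 nodes {sage, hop}, right has 6 {fig, rye, fern, daisy, reed, bay}.
    Root sage: left subtree has 0 nodes { }, right has 1 {hop}.
    Root bay: left subtree has 5 nodes {fig, rye, fern, daisy, reed}, right has 0 { }.
      Root rye: left subtree has 1 node {fig}, right has 3 {fern, daisy, reed}.
        Root reed: left subtree has 2 nodes {fern, daisy}, right has 0 { }.
          Root fern: left subtree has 0 nodes { }, right has 1 {daisy}.

tulip lily sage hop bay rye fig reed fern daisy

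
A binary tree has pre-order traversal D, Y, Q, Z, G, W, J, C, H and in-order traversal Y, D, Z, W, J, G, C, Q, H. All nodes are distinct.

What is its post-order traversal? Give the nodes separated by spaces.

Y J W C G Z H Q D

The first element of pre-order is the root; it splits in-order into left and right subtrees.
Root D: left subtree has 1 node {Y}, right has 7 {Z, W, J, G, C, Q, H}.
  Root Q: left subtree has 5 nodes {Z, W, J, G, C}, right has 1 {H}.
    Root Z: left subtree has 0 nodes { }, right has 4 {W, J, G, C}.
      Root G: left subtree has 2 nodes {W, J}, right has 1 {C}.
        Root W: left subtree has 0 nodes { }, right has 1 {J}.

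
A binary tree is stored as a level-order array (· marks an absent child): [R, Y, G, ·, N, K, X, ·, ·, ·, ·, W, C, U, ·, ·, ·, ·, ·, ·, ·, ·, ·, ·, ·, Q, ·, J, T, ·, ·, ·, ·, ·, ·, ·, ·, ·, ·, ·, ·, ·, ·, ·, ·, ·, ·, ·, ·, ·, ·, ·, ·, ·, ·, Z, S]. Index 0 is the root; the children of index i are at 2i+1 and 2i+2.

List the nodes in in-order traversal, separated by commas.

Y, N, R, W, K, Q, C, G, Z, J, S, U, T, X

In-order visits the left subtree, then the node, then the right subtree.
At R: go left to Y.
  At Y: no left child.
  Visit Y.
  At Y: go right to N.
    N is a leaf — visit N.
Visit R.
At R: go right to G.
  At G: go left to K.
    At K: go left to W.
      W is a leaf — visit W.
    Visit K.
    At K: go right to C.
      At C: go left to Q.
        Q is a leaf — visit Q.
      Visit C.
      At C: no right child.
  Visit G.
  At G: go right to X.
    At X: go left to U.
      At U: go left to J.
        At J: go left to Z.
          Z is a leaf — visit Z.
        Visit J.
        At J: go right to S.
          S is a leaf — visit S.
      Visit U.
      At U: go right to T.
        T is a leaf — visit T.
    Visit X.
    At X: no right child.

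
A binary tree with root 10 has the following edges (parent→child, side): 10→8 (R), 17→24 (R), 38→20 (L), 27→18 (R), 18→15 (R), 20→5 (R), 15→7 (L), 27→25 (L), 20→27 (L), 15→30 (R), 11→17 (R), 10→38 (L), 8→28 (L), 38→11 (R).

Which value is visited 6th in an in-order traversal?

In-order visits the left subtree, then the node, then the right subtree.
At 10: go left to 38.
  At 38: go left to 20.
    At 20: go left to 27.
      At 27: go left to 25.
        25 is a leaf — visit 25.
      Visit 27.
      At 27: go right to 18.
        At 18: no left child.
        Visit 18.
        At 18: go right to 15.
          At 15: go left to 7.
            7 is a leaf — visit 7.
          Visit 15.
          At 15: go right to 30.
            30 is a leaf — visit 30.
    Visit 20.
    At 20: go right to 5.
      5 is a leaf — visit 5.
  Visit 38.
  At 38: go right to 11.
    At 11: no left child.
    Visit 11.
    At 11: go right to 17.
      At 17: no left child.
      Visit 17.
      At 17: go right to 24.
        24 is a leaf — visit 24.
Visit 10.
At 10: go right to 8.
  At 8: go left to 28.
    28 is a leaf — visit 28.
  Visit 8.
  At 8: no right child.
Full in-order sequence: 25, 27, 18, 7, 15, 30, 20, 5, 38, 11, 17, 24, 10, 28, 8.

30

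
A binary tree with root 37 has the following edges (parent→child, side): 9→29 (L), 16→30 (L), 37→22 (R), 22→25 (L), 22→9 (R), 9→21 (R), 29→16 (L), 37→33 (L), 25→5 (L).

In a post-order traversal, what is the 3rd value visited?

25

Post-order visits the left subtree, then the right subtree, then the node.
At 37: go left to 33.
  33 is a leaf — visit 33.
At 37: go right to 22.
  At 22: go left to 25.
    At 25: go left to 5.
      5 is a leaf — visit 5.
    At 25: no right child.
    Visit 25.
  At 22: go right to 9.
    At 9: go left to 29.
      At 29: go left to 16.
        At 16: go left to 30.
          30 is a leaf — visit 30.
        At 16: no right child.
        Visit 16.
      At 29: no right child.
      Visit 29.
    At 9: go right to 21.
      21 is a leaf — visit 21.
    Visit 9.
  Visit 22.
Visit 37.
Full post-order sequence: 33, 5, 25, 30, 16, 29, 21, 9, 22, 37.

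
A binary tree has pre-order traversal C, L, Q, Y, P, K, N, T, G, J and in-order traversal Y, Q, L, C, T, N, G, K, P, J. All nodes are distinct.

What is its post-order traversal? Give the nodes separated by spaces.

Y Q L T G N K J P C

The first element of pre-order is the root; it splits in-order into left and right subtrees.
Root C: left subtree has 3 nodes {Y, Q, L}, right has 6 {T, N, G, K, P, J}.
  Root L: left subtree has 2 nodes {Y, Q}, right has 0 { }.
    Root Q: left subtree has 1 node {Y}, right has 0 { }.
  Root P: left subtree has 4 nodes {T, N, G, K}, right has 1 {J}.
    Root K: left subtree has 3 nodes {T, N, G}, right has 0 { }.
      Root N: left subtree has 1 node {T}, right has 1 {G}.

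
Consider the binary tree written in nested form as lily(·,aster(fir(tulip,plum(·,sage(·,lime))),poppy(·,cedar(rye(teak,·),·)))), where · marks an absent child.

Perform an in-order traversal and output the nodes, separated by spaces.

In-order visits the left subtree, then the node, then the right subtree.
At lily: no left child.
Visit lily.
At lily: go right to aster.
  At aster: go left to fir.
    At fir: go left to tulip.
      tulip is a leaf — visit tulip.
    Visit fir.
    At fir: go right to plum.
      At plum: no left child.
      Visit plum.
      At plum: go right to sage.
        At sage: no left child.
        Visit sage.
        At sage: go right to lime.
          lime is a leaf — visit lime.
  Visit aster.
  At aster: go right to poppy.
    At poppy: no left child.
    Visit poppy.
    At poppy: go right to cedar.
      At cedar: go left to rye.
        At rye: go left to teak.
          teak is a leaf — visit teak.
        Visit rye.
        At rye: no right child.
      Visit cedar.
      At cedar: no right child.

lily tulip fir plum sage lime aster poppy teak rye cedar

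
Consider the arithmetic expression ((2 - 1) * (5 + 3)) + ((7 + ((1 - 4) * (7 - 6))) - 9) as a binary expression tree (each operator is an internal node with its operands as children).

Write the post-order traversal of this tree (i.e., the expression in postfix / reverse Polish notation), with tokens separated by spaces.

2 1 - 5 3 + * 7 1 4 - 7 6 - * + 9 - +

Post-order on an expression tree gives postfix notation: for each operator, emit left operand, right operand, then the operator.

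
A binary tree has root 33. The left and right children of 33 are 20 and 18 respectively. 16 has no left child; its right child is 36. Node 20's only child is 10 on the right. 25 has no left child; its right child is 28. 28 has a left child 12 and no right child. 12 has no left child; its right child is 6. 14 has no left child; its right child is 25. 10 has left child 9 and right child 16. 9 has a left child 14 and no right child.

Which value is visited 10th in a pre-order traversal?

16

Pre-order visits the node, then its left subtree, then its right subtree.
Visit 33.
At 33: go left to 20.
  Visit 20.
  At 20: no left child.
  At 20: go right to 10.
    Visit 10.
    At 10: go left to 9.
      Visit 9.
      At 9: go left to 14.
        Visit 14.
        At 14: no left child.
        At 14: go right to 25.
          Visit 25.
          At 25: no left child.
          At 25: go right to 28.
            Visit 28.
            At 28: go left to 12.
              Visit 12.
              At 12: no left child.
              At 12: go right to 6.
                6 is a leaf — visit 6.
            At 28: no right child.
      At 9: no right child.
    At 10: go right to 16.
      Visit 16.
      At 16: no left child.
      At 16: go right to 36.
        36 is a leaf — visit 36.
At 33: go right to 18.
  18 is a leaf — visit 18.
Full pre-order sequence: 33, 20, 10, 9, 14, 25, 28, 12, 6, 16, 36, 18.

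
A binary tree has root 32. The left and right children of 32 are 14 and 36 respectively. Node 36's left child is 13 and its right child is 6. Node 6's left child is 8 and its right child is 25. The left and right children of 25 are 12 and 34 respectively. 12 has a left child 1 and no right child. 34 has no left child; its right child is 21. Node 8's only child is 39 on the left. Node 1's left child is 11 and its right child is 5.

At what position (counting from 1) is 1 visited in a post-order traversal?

Post-order visits the left subtree, then the right subtree, then the node.
At 32: go left to 14.
  14 is a leaf — visit 14.
At 32: go right to 36.
  At 36: go left to 13.
    13 is a leaf — visit 13.
  At 36: go right to 6.
    At 6: go left to 8.
      At 8: go left to 39.
        39 is a leaf — visit 39.
      At 8: no right child.
      Visit 8.
    At 6: go right to 25.
      At 25: go left to 12.
        At 12: go left to 1.
          At 1: go left to 11.
            11 is a leaf — visit 11.
          At 1: go right to 5.
            5 is a leaf — visit 5.
          Visit 1.
        At 12: no right child.
        Visit 12.
      At 25: go right to 34.
        At 34: no left child.
        At 34: go right to 21.
          21 is a leaf — visit 21.
        Visit 34.
      Visit 25.
    Visit 6.
  Visit 36.
Visit 32.
Full post-order sequence: 14, 13, 39, 8, 11, 5, 1, 12, 21, 34, 25, 6, 36, 32.

7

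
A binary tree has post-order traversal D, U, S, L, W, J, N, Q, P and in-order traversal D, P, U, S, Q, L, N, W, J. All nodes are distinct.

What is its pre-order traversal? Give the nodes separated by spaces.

P D Q S U N L J W

The last element of post-order is the root; it splits in-order into left and right subtrees.
Root P: left subtree has 1 node {D}, right has 7 {U, S, Q, L, N, W, J}.
  Root Q: left subtree has 2 nodes {U, S}, right has 4 {L, N, W, J}.
    Root S: left subtree has 1 node {U}, right has 0 { }.
    Root N: left subtree has 1 node {L}, right has 2 {W, J}.
      Root J: left subtree has 1 node {W}, right has 0 { }.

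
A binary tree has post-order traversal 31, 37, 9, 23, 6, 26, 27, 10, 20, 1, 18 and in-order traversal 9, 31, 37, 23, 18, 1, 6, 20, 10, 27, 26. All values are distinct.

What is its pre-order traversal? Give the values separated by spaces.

The last element of post-order is the root; it splits in-order into left and right subtrees.
Root 18: left subtree has 4 nodes {9, 31, 37, 23}, right has 6 {1, 6, 20, 10, 27, 26}.
  Root 23: left subtree has 3 nodes {9, 31, 37}, right has 0 { }.
    Root 9: left subtree has 0 nodes { }, right has 2 {31, 37}.
      Root 37: left subtree has 1 node {31}, right has 0 { }.
  Root 1: left subtree has 0 nodes { }, right has 5 {6, 20, 10, 27, 26}.
    Root 20: left subtree has 1 node {6}, right has 3 {10, 27, 26}.
      Root 10: left subtree has 0 nodes { }, right has 2 {27, 26}.
        Root 27: left subtree has 0 nodes { }, right has 1 {26}.

18 23 9 37 31 1 20 6 10 27 26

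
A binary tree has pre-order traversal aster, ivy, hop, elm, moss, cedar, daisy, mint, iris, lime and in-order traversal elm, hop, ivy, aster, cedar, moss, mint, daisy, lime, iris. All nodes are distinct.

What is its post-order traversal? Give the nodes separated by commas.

elm, hop, ivy, cedar, mint, lime, iris, daisy, moss, aster

The first element of pre-order is the root; it splits in-order into left and right subtrees.
Root aster: left subtree has 3 nodes {elm, hop, ivy}, right has 6 {cedar, moss, mint, daisy, lime, iris}.
  Root ivy: left subtree has 2 nodes {elm, hop}, right has 0 { }.
    Root hop: left subtree has 1 node {elm}, right has 0 { }.
  Root moss: left subtree has 1 node {cedar}, right has 4 {mint, daisy, lime, iris}.
    Root daisy: left subtree has 1 node {mint}, right has 2 {lime, iris}.
      Root iris: left subtree has 1 node {lime}, right has 0 { }.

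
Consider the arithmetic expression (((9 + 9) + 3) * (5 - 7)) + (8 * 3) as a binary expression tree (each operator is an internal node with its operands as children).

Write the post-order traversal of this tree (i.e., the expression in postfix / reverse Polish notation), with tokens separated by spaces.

9 9 + 3 + 5 7 - * 8 3 * +

Post-order on an expression tree gives postfix notation: for each operator, emit left operand, right operand, then the operator.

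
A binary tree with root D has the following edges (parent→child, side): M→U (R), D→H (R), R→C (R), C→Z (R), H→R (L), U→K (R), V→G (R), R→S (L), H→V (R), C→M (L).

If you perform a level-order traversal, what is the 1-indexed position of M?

8

Level-order visits nodes level by level from the root, left to right within each level.
Level 0: D
Level 1: H
Level 2: R, V
Level 3: S, C, G
Level 4: M, Z
Level 5: U
Level 6: K
Full level-order sequence: D, H, R, V, S, C, G, M, Z, U, K.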